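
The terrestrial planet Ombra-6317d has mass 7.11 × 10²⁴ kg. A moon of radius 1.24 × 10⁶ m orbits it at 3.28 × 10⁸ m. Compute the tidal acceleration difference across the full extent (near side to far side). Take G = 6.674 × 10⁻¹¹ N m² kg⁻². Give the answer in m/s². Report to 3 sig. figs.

Δg = 4GMr/d³
   = 4 × (6.674 × 10⁻¹¹) × (7.11 × 10²⁴) × (1.24 × 10⁶) / (3.28 × 10⁸)³
   = 6.67 × 10⁻⁵ m/s²

6.67 × 10⁻⁵ m/s²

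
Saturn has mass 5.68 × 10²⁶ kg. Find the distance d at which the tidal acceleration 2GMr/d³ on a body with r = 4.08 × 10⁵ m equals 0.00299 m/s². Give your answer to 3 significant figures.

2.18 × 10⁸ m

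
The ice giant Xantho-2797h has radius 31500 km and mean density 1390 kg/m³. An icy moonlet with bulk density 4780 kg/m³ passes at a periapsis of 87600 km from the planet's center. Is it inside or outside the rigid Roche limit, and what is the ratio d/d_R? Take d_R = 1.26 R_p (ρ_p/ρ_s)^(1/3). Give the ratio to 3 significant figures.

d_R = 1.26 × (31500 km) × (1390/4780)^(1/3) = 26300 km
d/d_R = (87600) / (26300) = 3.33
Since d/d_R > 1, the body is outside the Roche limit.

outside; d/d_R ≈ 3.33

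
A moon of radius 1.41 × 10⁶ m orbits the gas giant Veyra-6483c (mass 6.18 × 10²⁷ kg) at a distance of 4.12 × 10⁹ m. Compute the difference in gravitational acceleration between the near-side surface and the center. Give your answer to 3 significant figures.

Δa = 2GMr/d³
   = 2 × (6.674 × 10⁻¹¹) × (6.18 × 10²⁷) × (1.41 × 10⁶) / (4.12 × 10⁹)³
   = 1.66 × 10⁻⁵ m/s²

1.66 × 10⁻⁵ m/s²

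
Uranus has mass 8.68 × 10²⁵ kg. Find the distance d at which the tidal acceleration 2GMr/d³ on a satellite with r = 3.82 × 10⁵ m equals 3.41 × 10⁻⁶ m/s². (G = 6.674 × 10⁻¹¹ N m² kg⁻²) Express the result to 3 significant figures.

2GMr/d³ = a_tidal  ⇒  d = (2GMr / a_tidal)^(1/3)
d = (2 × 6.674×10⁻¹¹ × (8.68 × 10²⁵) × (3.82 × 10⁵) / (3.41 × 10⁻⁶))^(1/3)
  = 1.09 × 10⁹ m

1.09 × 10⁹ m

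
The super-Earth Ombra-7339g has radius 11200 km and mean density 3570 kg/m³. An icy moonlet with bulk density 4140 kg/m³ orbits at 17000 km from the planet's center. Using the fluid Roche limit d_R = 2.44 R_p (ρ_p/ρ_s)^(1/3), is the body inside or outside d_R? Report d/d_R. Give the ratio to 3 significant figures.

d_R = 2.44 × (11200 km) × (3570/4140)^(1/3) = 26010 km
d/d_R = (17000) / (26010) = 0.654
Since d/d_R < 1, the body is inside the Roche limit.

inside; d/d_R ≈ 0.654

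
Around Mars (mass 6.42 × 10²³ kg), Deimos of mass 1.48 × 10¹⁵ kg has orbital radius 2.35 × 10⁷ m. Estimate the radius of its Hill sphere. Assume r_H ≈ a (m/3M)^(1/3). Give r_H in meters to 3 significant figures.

r_H ≈ a (m/3M)^(1/3)
    = (2.35 × 10⁷) × (1.48 × 10¹⁵ / (3 × 6.42 × 10²³))^(1/3)
    = 2.15 × 10⁴ m

2.15 × 10⁴ m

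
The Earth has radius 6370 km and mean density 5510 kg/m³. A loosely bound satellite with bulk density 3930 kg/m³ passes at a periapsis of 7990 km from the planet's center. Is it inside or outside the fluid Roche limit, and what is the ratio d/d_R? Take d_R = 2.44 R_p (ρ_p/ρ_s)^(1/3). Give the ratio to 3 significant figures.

d_R = 2.44 × (6370 km) × (5510/3930)^(1/3) = 17400 km
d/d_R = (7990) / (17400) = 0.459
Since d/d_R < 1, the body is inside the Roche limit.

inside; d/d_R ≈ 0.459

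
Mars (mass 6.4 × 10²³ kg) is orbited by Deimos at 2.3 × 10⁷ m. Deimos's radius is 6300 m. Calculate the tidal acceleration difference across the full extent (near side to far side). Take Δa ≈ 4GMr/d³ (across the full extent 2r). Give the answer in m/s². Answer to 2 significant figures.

8.8 × 10⁻⁵ m/s²

The field gradient is 2GM/d³; across the full diameter 2r the difference is 4GMr/d³.
a_tidal = 4GMr/d³
        = 4 × (6.674 × 10⁻¹¹) × (6.4 × 10²³) × (6300) / (2.3 × 10⁷)³
        = 8.8 × 10⁻⁵ m/s²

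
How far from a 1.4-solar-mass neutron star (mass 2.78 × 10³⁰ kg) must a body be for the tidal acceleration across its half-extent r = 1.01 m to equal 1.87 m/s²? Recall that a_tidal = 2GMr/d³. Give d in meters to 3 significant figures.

2GMr/d³ = a_tidal  ⇒  d = (2GMr / a_tidal)^(1/3)
d = (2 × 6.674×10⁻¹¹ × (2.78 × 10³⁰) × (1.01) / (1.87))^(1/3)
  = 5.85 × 10⁶ m

5.85 × 10⁶ m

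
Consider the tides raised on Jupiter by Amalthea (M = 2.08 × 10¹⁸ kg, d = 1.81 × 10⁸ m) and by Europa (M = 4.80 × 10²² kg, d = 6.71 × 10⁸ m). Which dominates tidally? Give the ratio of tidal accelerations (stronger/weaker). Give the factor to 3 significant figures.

Europa, by a factor of ≈ 453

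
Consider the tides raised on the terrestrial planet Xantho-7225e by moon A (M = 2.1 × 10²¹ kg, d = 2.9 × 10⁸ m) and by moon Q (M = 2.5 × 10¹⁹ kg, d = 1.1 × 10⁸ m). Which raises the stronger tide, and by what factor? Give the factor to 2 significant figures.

The tide-raising term goes as M/d³ (the gradient of a 1/d² field).
Moon A: (2.1 × 10²¹) / (2.9 × 10⁸)³ = 8.610 × 10⁻⁵
Moon Q: (2.5 × 10¹⁹) / (1.1 × 10⁸)³ = 1.878 × 10⁻⁵
Ratio (larger/smaller) = 4.6

Moon A, by a factor of ≈ 4.6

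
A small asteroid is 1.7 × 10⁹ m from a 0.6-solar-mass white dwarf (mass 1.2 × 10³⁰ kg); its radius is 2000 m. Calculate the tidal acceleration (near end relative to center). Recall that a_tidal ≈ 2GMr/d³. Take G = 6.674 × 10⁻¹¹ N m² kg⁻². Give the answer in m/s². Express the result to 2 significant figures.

The tidal stretch is the gradient of GM/d² times the body's extent r, hence the 1/d³ dependence.
Δg = 2GMr/d³
   = 2 × (6.674 × 10⁻¹¹) × (1.2 × 10³⁰) × (2000) / (1.7 × 10⁹)³
   = 6.5 × 10⁻⁵ m/s²

6.5 × 10⁻⁵ m/s²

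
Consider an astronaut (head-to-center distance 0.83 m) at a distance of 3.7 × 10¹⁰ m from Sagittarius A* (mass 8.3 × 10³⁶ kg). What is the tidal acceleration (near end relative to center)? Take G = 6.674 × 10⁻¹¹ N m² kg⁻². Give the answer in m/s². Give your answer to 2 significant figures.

Δa = 2GMr/d³
   = 2 × (6.674 × 10⁻¹¹) × (8.3 × 10³⁶) × (0.83) / (3.7 × 10¹⁰)³
   = 1.8 × 10⁻⁵ m/s²

1.8 × 10⁻⁵ m/s²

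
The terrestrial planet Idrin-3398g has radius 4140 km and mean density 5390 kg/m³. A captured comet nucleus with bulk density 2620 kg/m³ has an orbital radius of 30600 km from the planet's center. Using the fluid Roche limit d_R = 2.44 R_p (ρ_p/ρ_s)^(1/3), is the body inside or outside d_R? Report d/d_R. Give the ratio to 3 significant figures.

outside; d/d_R ≈ 2.38

d_R = 2.44 × (4140 km) × (5390/2620)^(1/3) = 12850 km
d/d_R = (30600) / (12850) = 2.38
Since d/d_R > 1, the body is outside the Roche limit.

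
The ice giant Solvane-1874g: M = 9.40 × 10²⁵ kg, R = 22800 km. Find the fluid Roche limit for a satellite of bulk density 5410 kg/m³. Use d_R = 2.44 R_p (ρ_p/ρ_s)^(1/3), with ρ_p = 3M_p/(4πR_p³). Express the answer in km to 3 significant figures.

39200 km

ρ_p = 3M_p/(4πR_p³) = 3 × (9.40 × 10²⁵) / (4π × (2.28 × 10⁷ m)³) = 1890 kg/m³
d_R = 2.44 × 22800 km × (1890/5410)^(1/3)
    = 39200 km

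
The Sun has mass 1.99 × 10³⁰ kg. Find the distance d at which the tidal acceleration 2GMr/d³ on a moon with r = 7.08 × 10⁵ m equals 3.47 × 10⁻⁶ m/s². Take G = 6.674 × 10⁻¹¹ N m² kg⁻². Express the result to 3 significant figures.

3.78 × 10¹⁰ m

2GMr/d³ = a_tidal  ⇒  d = (2GMr / a_tidal)^(1/3)
d = (2 × 6.674×10⁻¹¹ × (1.99 × 10³⁰) × (7.08 × 10⁵) / (3.47 × 10⁻⁶))^(1/3)
  = 3.78 × 10¹⁰ m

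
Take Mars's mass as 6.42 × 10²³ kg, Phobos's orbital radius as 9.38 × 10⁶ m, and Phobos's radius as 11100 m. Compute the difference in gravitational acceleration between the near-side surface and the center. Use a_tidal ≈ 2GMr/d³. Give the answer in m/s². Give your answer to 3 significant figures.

a_tidal = 2GMr/d³
        = 2 × (6.674 × 10⁻¹¹) × (6.42 × 10²³) × (11100) / (9.38 × 10⁶)³
        = 1.15 × 10⁻³ m/s²

1.15 × 10⁻³ m/s²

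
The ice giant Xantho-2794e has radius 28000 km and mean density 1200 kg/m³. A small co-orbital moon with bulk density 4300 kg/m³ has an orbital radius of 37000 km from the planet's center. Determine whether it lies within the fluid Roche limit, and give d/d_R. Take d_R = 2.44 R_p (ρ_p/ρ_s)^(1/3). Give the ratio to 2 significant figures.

inside; d/d_R ≈ 0.83

d_R = 2.44 × (28000 km) × (1200/4300)^(1/3) = 44650 km
d/d_R = (37000) / (44650) = 0.83
Since d/d_R < 1, the body is inside the Roche limit.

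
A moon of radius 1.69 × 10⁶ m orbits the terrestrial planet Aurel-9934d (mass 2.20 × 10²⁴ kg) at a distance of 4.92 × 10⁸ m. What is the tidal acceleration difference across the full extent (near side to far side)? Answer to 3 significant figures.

a_tidal = 4GMr/d³
        = 4 × (6.674 × 10⁻¹¹) × (2.20 × 10²⁴) × (1.69 × 10⁶) / (4.92 × 10⁸)³
        = 8.33 × 10⁻⁶ m/s²

8.33 × 10⁻⁶ m/s²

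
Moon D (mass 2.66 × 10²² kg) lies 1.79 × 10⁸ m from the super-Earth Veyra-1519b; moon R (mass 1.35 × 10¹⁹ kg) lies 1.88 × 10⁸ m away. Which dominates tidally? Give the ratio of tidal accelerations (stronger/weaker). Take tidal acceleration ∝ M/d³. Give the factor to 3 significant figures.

Compare M/d³ for the two perturbers:
Moon D: (2.66 × 10²²) / (1.79 × 10⁸)³ = 4.638 × 10⁻³
Moon R: (1.35 × 10¹⁹) / (1.88 × 10⁸)³ = 2.032 × 10⁻⁶
Ratio (larger/smaller) = 2280

Moon D, by a factor of ≈ 2280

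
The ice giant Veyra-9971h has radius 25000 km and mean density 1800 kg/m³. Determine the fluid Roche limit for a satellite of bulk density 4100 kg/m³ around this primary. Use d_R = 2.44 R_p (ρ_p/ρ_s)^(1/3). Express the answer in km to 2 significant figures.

46000 km

d_R = 2.44 × 25000 km × (1800/4100)^(1/3)
    = 46000 km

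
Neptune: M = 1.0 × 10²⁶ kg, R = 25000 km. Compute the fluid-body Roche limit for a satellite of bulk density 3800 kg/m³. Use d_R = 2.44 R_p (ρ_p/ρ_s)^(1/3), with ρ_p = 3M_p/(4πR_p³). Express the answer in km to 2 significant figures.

45000 km

ρ_p = 3M_p/(4πR_p³) = 3 × (1.0 × 10²⁶) / (4π × (2.5 × 10⁷ m)³) = 1500 kg/m³
d_R = 2.44 × 25000 km × (1500/3800)^(1/3)
    = 45000 km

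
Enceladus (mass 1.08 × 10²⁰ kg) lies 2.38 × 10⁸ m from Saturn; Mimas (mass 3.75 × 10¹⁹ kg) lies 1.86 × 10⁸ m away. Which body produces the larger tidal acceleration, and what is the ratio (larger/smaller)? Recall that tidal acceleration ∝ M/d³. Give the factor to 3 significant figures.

Tidal stretch scales as M/d³; compute that for each body.
Enceladus: (1.08 × 10²⁰) / (2.38 × 10⁸)³ = 8.011 × 10⁻⁶
Mimas: (3.75 × 10¹⁹) / (1.86 × 10⁸)³ = 5.828 × 10⁻⁶
Ratio (larger/smaller) = 1.37

Enceladus, by a factor of ≈ 1.37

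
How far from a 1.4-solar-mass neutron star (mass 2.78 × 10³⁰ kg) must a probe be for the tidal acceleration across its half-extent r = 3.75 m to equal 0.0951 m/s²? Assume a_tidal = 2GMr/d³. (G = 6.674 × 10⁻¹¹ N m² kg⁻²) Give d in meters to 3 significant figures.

2.45 × 10⁷ m

2GMr/d³ = a_tidal  ⇒  d = (2GMr / a_tidal)^(1/3)
d = (2 × 6.674×10⁻¹¹ × (2.78 × 10³⁰) × (3.75) / (0.0951))^(1/3)
  = 2.45 × 10⁷ m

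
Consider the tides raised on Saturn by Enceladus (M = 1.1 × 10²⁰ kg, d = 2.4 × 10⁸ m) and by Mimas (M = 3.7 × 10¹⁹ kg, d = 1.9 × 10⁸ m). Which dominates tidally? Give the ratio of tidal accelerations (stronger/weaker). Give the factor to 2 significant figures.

Enceladus, by a factor of ≈ 1.5

The tide-raising term goes as M/d³ (the gradient of a 1/d² field).
Enceladus: (1.1 × 10²⁰) / (2.4 × 10⁸)³ = 7.957 × 10⁻⁶
Mimas: (3.7 × 10¹⁹) / (1.9 × 10⁸)³ = 5.394 × 10⁻⁶
Ratio (larger/smaller) = 1.5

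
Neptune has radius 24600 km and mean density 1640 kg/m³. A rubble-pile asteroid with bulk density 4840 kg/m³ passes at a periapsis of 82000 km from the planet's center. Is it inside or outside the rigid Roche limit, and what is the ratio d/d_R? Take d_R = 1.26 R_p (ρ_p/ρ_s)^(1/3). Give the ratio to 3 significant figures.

d_R = 1.26 × (24600 km) × (1640/4840)^(1/3) = 21610 km
d/d_R = (82000) / (21610) = 3.79
Since d/d_R > 1, the body is outside the Roche limit.

outside; d/d_R ≈ 3.79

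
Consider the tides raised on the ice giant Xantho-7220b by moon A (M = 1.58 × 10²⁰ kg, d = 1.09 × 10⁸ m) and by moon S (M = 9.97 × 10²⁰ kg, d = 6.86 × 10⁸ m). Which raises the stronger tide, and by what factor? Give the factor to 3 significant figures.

Moon A, by a factor of ≈ 39.5

The tide-raising term goes as M/d³ (the gradient of a 1/d² field).
Moon A: (1.58 × 10²⁰) / (1.09 × 10⁸)³ = 1.220 × 10⁻⁴
Moon S: (9.97 × 10²⁰) / (6.86 × 10⁸)³ = 3.088 × 10⁻⁶
Ratio (larger/smaller) = 39.5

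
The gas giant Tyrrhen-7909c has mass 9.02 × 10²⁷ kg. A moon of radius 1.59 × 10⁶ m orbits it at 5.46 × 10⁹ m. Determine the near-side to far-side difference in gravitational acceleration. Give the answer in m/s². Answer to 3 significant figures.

2.35 × 10⁻⁵ m/s²

Differencing GM/(d−r)² and GM/(d+r)² to first order in r/d gives 4GMr/d³.
Δg = 4GMr/d³
   = 4 × (6.674 × 10⁻¹¹) × (9.02 × 10²⁷) × (1.59 × 10⁶) / (5.46 × 10⁹)³
   = 2.35 × 10⁻⁵ m/s²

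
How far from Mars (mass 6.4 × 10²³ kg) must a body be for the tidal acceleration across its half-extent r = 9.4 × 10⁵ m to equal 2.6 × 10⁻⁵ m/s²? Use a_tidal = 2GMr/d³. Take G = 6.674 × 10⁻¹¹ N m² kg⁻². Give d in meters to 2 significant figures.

1.5 × 10⁸ m

2GMr/d³ = a_tidal  ⇒  d = (2GMr / a_tidal)^(1/3)
d = (2 × 6.674×10⁻¹¹ × (6.4 × 10²³) × (9.4 × 10⁵) / (2.6 × 10⁻⁵))^(1/3)
  = 1.5 × 10⁸ m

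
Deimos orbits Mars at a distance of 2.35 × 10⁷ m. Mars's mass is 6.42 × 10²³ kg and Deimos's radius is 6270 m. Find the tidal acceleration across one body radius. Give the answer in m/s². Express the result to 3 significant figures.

Δa = 2GMr/d³
   = 2 × (6.674 × 10⁻¹¹) × (6.42 × 10²³) × (6270) / (2.35 × 10⁷)³
   = 4.14 × 10⁻⁵ m/s²

4.14 × 10⁻⁵ m/s²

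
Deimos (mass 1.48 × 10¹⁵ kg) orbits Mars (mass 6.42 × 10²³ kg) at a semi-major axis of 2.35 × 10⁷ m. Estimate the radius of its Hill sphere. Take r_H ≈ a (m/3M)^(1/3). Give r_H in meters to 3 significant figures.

2.15 × 10⁴ m

r_H ≈ a (m/3M)^(1/3)
    = (2.35 × 10⁷) × (1.48 × 10¹⁵ / (3 × 6.42 × 10²³))^(1/3)
    = 2.15 × 10⁴ m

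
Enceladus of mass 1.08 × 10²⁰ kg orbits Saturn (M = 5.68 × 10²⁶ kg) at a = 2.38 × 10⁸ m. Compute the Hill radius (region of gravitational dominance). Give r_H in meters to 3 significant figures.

9.49 × 10⁵ m

r_H ≈ a (m/3M)^(1/3)
    = (2.38 × 10⁸) × (1.08 × 10²⁰ / (3 × 5.68 × 10²⁶))^(1/3)
    = 9.49 × 10⁵ m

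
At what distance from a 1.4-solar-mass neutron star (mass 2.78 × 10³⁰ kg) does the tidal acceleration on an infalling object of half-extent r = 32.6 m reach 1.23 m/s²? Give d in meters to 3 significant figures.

2.14 × 10⁷ m

2GMr/d³ = a_tidal  ⇒  d = (2GMr / a_tidal)^(1/3)
d = (2 × 6.674×10⁻¹¹ × (2.78 × 10³⁰) × (32.6) / (1.23))^(1/3)
  = 2.14 × 10⁷ m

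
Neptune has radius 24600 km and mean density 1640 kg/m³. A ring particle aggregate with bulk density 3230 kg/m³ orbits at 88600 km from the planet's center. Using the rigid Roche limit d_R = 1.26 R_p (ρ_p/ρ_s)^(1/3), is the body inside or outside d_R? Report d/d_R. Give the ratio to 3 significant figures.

outside; d/d_R ≈ 3.58

d_R = 1.26 × (24600 km) × (1640/3230)^(1/3) = 24730 km
d/d_R = (88600) / (24730) = 3.58
Since d/d_R > 1, the body is outside the Roche limit.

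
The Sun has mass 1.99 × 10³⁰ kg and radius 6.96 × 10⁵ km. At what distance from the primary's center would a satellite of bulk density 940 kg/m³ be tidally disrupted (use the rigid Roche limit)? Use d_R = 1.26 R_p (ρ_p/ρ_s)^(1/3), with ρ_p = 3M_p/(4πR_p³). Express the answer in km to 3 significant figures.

ρ_p = 3M_p/(4πR_p³) = 3 × (1.99 × 10³⁰) / (4π × (6.96 × 10⁸ m)³) = 1410 kg/m³
d_R = 1.26 × 6.96 × 10⁵ km × (1410/940)^(1/3)
    = 1.00 × 10⁶ km

1.00 × 10⁶ km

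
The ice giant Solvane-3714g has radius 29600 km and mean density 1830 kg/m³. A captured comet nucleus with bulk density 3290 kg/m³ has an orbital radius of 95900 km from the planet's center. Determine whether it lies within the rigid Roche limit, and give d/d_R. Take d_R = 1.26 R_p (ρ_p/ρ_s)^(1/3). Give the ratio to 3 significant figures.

outside; d/d_R ≈ 3.13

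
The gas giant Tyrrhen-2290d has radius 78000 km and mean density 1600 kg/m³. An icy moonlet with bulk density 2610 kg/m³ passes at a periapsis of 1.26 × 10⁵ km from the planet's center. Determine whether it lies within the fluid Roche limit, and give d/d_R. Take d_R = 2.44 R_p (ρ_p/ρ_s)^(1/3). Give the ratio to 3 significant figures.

inside; d/d_R ≈ 0.779

d_R = 2.44 × (78000 km) × (1600/2610)^(1/3) = 1.617 × 10⁵ km
d/d_R = (1.26 × 10⁵) / (1.617 × 10⁵) = 0.779
Since d/d_R < 1, the body is inside the Roche limit.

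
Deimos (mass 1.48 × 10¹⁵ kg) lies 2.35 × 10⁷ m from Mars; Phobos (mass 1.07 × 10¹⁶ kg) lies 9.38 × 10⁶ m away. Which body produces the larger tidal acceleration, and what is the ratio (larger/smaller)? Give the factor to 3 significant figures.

Compare M/d³ for the two perturbers:
Deimos: (1.48 × 10¹⁵) / (2.35 × 10⁷)³ = 1.140 × 10⁻⁷
Phobos: (1.07 × 10¹⁶) / (9.38 × 10⁶)³ = 1.297 × 10⁻⁵
Ratio (larger/smaller) = 114

Phobos, by a factor of ≈ 114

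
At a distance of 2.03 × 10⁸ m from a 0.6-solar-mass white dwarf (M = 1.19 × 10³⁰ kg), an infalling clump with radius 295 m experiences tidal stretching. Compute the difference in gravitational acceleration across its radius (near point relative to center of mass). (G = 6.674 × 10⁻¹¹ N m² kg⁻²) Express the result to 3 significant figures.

a_tidal = 2GMr/d³
        = 2 × (6.674 × 10⁻¹¹) × (1.19 × 10³⁰) × (295) / (2.03 × 10⁸)³
        = 5.60 × 10⁻³ m/s²

5.60 × 10⁻³ m/s²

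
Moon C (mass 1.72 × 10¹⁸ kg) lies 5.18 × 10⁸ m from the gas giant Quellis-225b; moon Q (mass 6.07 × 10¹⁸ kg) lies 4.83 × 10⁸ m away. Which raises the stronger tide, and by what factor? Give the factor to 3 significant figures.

Moon Q, by a factor of ≈ 4.35

Compare M/d³ for the two perturbers:
Moon C: (1.72 × 10¹⁸) / (5.18 × 10⁸)³ = 1.237 × 10⁻⁸
Moon Q: (6.07 × 10¹⁸) / (4.83 × 10⁸)³ = 5.387 × 10⁻⁸
Ratio (larger/smaller) = 4.35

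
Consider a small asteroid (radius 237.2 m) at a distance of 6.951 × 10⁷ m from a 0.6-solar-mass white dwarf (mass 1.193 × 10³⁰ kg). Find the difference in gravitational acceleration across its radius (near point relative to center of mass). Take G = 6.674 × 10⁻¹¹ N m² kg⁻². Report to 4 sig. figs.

Δg = 2GMr/d³
   = 2 × (6.674 × 10⁻¹¹) × (1.193 × 10³⁰) × (237.2) / (6.951 × 10⁷)³
   = 1.125 × 10⁻¹ m/s²

1.125 × 10⁻¹ m/s²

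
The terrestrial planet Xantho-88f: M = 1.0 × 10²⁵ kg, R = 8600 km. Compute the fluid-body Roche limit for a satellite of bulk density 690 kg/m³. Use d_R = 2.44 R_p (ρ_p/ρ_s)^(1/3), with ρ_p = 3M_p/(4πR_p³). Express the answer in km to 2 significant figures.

ρ_p = 3M_p/(4πR_p³) = 3 × (1.0 × 10²⁵) / (4π × (8.6 × 10⁶ m)³) = 3800 kg/m³
d_R = 2.44 × 8600 km × (3800/690)^(1/3)
    = 37000 km

37000 km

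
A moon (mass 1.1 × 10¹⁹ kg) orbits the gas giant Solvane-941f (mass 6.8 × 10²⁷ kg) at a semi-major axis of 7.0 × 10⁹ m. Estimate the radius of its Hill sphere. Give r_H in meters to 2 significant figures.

5.7 × 10⁶ m

r_H ≈ a (m/3M)^(1/3)
    = (7.0 × 10⁹) × (1.1 × 10¹⁹ / (3 × 6.8 × 10²⁷))^(1/3)
    = 5.7 × 10⁶ m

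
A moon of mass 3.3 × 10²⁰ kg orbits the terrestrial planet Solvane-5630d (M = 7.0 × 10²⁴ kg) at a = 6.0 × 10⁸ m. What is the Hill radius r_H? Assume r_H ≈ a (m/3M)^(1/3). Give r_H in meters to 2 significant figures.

1.5 × 10⁷ m

r_H ≈ a (m/3M)^(1/3)
    = (6.0 × 10⁸) × (3.3 × 10²⁰ / (3 × 7.0 × 10²⁴))^(1/3)
    = 1.5 × 10⁷ m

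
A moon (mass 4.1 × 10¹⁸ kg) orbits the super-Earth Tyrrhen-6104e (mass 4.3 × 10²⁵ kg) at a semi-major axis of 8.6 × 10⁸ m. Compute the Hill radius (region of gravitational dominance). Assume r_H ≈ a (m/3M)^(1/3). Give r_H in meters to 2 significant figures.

r_H ≈ a (m/3M)^(1/3)
    = (8.6 × 10⁸) × (4.1 × 10¹⁸ / (3 × 4.3 × 10²⁵))^(1/3)
    = 2.7 × 10⁶ m

2.7 × 10⁶ m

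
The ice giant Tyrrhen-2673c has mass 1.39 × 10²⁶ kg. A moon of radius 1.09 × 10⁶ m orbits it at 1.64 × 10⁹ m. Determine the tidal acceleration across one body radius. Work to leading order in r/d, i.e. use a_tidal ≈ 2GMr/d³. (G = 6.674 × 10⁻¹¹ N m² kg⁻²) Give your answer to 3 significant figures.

4.58 × 10⁻⁶ m/s²

a_tidal = 2GMr/d³
        = 2 × (6.674 × 10⁻¹¹) × (1.39 × 10²⁶) × (1.09 × 10⁶) / (1.64 × 10⁹)³
        = 4.58 × 10⁻⁶ m/s²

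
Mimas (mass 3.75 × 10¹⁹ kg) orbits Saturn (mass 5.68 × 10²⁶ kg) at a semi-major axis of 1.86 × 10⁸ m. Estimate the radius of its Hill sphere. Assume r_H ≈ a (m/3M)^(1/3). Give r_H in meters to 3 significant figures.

5.21 × 10⁵ m

r_H ≈ a (m/3M)^(1/3)
    = (1.86 × 10⁸) × (3.75 × 10¹⁹ / (3 × 5.68 × 10²⁶))^(1/3)
    = 5.21 × 10⁵ m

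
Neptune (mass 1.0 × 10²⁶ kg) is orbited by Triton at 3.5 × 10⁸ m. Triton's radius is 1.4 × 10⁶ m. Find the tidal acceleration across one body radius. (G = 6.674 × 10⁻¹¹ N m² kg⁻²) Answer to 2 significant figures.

Δa = 2GMr/d³
   = 2 × (6.674 × 10⁻¹¹) × (1.0 × 10²⁶) × (1.4 × 10⁶) / (3.5 × 10⁸)³
   = 4.4 × 10⁻⁴ m/s²

4.4 × 10⁻⁴ m/s²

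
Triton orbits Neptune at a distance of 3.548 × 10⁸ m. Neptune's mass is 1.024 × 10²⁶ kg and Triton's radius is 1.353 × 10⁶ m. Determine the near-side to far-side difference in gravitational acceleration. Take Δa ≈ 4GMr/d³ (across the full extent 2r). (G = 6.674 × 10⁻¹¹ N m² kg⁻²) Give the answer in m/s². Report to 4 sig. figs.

8.281 × 10⁻⁴ m/s²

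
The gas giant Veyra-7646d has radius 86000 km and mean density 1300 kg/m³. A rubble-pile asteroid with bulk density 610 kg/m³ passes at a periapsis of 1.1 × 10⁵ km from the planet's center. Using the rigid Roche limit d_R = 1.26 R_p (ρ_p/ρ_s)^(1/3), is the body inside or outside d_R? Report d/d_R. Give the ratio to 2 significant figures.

inside; d/d_R ≈ 0.79

d_R = 1.26 × (86000 km) × (1300/610)^(1/3) = 1.394 × 10⁵ km
d/d_R = (1.1 × 10⁵) / (1.394 × 10⁵) = 0.79
Since d/d_R < 1, the body is inside the Roche limit.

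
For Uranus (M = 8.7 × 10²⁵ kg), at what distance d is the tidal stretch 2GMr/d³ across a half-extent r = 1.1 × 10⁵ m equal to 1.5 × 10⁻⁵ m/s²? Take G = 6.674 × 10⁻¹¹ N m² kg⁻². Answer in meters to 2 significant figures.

4.4 × 10⁸ m

2GMr/d³ = a_tidal  ⇒  d = (2GMr / a_tidal)^(1/3)
d = (2 × 6.674×10⁻¹¹ × (8.7 × 10²⁵) × (1.1 × 10⁵) / (1.5 × 10⁻⁵))^(1/3)
  = 4.4 × 10⁸ m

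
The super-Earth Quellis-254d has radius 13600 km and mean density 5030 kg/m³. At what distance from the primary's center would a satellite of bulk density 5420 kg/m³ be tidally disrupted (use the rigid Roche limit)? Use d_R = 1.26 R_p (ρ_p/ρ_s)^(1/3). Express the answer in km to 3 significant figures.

d_R = 1.26 × 13600 km × (5030/5420)^(1/3)
    = 16700 km

16700 km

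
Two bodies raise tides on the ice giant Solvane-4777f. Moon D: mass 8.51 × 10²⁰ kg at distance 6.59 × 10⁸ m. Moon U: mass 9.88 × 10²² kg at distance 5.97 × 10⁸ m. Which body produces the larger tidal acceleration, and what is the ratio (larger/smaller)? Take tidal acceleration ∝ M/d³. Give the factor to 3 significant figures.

Moon U, by a factor of ≈ 156

Compare M/d³ for the two perturbers:
Moon D: (8.51 × 10²⁰) / (6.59 × 10⁸)³ = 2.974 × 10⁻⁶
Moon U: (9.88 × 10²²) / (5.97 × 10⁸)³ = 4.643 × 10⁻⁴
Ratio (larger/smaller) = 156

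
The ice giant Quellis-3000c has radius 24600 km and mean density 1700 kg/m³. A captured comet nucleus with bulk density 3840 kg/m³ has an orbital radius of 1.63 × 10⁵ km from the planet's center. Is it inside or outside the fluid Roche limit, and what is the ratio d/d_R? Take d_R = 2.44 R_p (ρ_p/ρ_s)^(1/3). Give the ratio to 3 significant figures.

outside; d/d_R ≈ 3.56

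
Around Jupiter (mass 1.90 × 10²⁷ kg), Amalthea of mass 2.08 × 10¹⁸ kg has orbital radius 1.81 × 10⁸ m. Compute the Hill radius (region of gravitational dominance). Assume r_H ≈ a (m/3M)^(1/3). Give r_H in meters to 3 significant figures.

r_H ≈ a (m/3M)^(1/3)
    = (1.81 × 10⁸) × (2.08 × 10¹⁸ / (3 × 1.90 × 10²⁷))^(1/3)
    = 1.29 × 10⁵ m

1.29 × 10⁵ m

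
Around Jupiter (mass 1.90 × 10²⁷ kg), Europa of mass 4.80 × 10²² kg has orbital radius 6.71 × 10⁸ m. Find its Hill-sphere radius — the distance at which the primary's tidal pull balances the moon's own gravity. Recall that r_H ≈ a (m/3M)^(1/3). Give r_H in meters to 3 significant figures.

r_H ≈ a (m/3M)^(1/3)
    = (6.71 × 10⁸) × (4.80 × 10²² / (3 × 1.90 × 10²⁷))^(1/3)
    = 1.37 × 10⁷ m

1.37 × 10⁷ m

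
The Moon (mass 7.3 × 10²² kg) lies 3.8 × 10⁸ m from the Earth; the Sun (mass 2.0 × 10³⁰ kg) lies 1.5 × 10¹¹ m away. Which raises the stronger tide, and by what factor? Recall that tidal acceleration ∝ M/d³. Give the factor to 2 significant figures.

The Moon, by a factor of ≈ 2.2

Tidal stretch scales as M/d³; compute that for each body.
The Moon: (7.3 × 10²²) / (3.8 × 10⁸)³ = 1.330 × 10⁻³
The Sun: (2.0 × 10³⁰) / (1.5 × 10¹¹)³ = 5.926 × 10⁻⁴
Ratio (larger/smaller) = 2.2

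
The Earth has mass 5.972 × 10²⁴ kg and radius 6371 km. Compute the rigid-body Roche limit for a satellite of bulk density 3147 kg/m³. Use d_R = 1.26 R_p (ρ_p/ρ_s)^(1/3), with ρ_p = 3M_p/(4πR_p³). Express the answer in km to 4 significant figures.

9677 km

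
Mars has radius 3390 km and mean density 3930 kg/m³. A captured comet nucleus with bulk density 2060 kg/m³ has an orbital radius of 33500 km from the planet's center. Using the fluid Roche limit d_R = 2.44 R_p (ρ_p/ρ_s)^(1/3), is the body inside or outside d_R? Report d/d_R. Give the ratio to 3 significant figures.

d_R = 2.44 × (3390 km) × (3930/2060)^(1/3) = 10260 km
d/d_R = (33500) / (10260) = 3.27
Since d/d_R > 1, the body is outside the Roche limit.

outside; d/d_R ≈ 3.27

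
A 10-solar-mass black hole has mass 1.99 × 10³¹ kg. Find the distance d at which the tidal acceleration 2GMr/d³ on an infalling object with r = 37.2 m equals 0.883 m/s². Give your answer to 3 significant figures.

4.82 × 10⁷ m

2GMr/d³ = a_tidal  ⇒  d = (2GMr / a_tidal)^(1/3)
d = (2 × 6.674×10⁻¹¹ × (1.99 × 10³¹) × (37.2) / (0.883))^(1/3)
  = 4.82 × 10⁷ m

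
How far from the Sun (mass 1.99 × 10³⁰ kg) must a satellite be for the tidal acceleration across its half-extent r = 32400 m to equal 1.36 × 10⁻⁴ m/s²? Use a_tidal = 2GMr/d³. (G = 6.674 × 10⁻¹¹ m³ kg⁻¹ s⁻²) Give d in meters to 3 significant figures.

3.98 × 10⁹ m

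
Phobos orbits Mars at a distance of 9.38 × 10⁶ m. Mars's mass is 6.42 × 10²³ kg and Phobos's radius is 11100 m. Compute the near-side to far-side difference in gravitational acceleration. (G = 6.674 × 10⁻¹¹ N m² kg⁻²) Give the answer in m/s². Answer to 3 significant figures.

Δa = 4GMr/d³
   = 4 × (6.674 × 10⁻¹¹) × (6.42 × 10²³) × (11100) / (9.38 × 10⁶)³
   = 2.31 × 10⁻³ m/s²

2.31 × 10⁻³ m/s²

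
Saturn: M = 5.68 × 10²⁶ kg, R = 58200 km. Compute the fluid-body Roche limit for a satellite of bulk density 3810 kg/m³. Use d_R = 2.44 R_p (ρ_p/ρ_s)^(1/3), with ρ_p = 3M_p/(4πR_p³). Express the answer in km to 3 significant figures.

80300 km

ρ_p = 3M_p/(4πR_p³) = 3 × (5.68 × 10²⁶) / (4π × (5.82 × 10⁷ m)³) = 688 kg/m³
d_R = 2.44 × 58200 km × (688/3810)^(1/3)
    = 80300 km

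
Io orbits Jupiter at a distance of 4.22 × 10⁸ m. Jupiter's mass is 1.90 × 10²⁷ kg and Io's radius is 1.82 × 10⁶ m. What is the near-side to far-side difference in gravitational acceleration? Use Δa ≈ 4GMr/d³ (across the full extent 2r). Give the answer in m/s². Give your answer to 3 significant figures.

Differencing GM/(d−r)² and GM/(d+r)² to first order in r/d gives 4GMr/d³.
Δa = 4GMr/d³
   = 4 × (6.674 × 10⁻¹¹) × (1.90 × 10²⁷) × (1.82 × 10⁶) / (4.22 × 10⁸)³
   = 1.23 × 10⁻² m/s²

1.23 × 10⁻² m/s²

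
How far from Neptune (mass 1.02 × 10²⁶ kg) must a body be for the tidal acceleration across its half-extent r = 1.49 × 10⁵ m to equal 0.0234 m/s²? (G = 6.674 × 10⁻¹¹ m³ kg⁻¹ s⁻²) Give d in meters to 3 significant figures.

4.43 × 10⁷ m

2GMr/d³ = a_tidal  ⇒  d = (2GMr / a_tidal)^(1/3)
d = (2 × 6.674×10⁻¹¹ × (1.02 × 10²⁶) × (1.49 × 10⁵) / (0.0234))^(1/3)
  = 4.43 × 10⁷ m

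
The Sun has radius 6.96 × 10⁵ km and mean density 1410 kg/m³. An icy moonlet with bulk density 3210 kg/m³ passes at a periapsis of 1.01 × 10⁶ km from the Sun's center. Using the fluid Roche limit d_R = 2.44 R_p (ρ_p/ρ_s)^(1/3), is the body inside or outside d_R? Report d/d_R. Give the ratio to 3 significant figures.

d_R = 2.44 × (6.96 × 10⁵ km) × (1410/3210)^(1/3) = 1.291 × 10⁶ km
d/d_R = (1.01 × 10⁶) / (1.291 × 10⁶) = 0.782
Since d/d_R < 1, the body is inside the Roche limit.

inside; d/d_R ≈ 0.782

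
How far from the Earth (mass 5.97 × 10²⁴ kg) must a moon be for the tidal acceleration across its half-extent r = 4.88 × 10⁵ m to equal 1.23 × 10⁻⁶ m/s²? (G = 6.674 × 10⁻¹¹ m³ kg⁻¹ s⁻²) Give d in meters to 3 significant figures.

6.81 × 10⁸ m

2GMr/d³ = a_tidal  ⇒  d = (2GMr / a_tidal)^(1/3)
d = (2 × 6.674×10⁻¹¹ × (5.97 × 10²⁴) × (4.88 × 10⁵) / (1.23 × 10⁻⁶))^(1/3)
  = 6.81 × 10⁸ m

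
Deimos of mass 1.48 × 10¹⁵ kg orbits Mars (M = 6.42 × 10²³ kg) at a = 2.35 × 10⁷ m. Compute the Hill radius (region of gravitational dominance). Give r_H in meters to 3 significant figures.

2.15 × 10⁴ m

r_H ≈ a (m/3M)^(1/3)
    = (2.35 × 10⁷) × (1.48 × 10¹⁵ / (3 × 6.42 × 10²³))^(1/3)
    = 2.15 × 10⁴ m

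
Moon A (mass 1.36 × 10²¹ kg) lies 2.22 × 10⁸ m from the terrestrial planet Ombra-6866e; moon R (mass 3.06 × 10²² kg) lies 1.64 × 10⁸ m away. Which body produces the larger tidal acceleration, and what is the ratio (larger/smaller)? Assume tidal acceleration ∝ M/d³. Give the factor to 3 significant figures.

Compare M/d³ for the two perturbers:
Moon A: (1.36 × 10²¹) / (2.22 × 10⁸)³ = 1.243 × 10⁻⁴
Moon R: (3.06 × 10²²) / (1.64 × 10⁸)³ = 6.937 × 10⁻³
Ratio (larger/smaller) = 55.8

Moon R, by a factor of ≈ 55.8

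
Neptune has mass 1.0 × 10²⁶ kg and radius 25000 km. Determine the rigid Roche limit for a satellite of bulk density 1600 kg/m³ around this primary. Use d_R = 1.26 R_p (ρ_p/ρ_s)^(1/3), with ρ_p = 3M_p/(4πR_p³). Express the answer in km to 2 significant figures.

ρ_p = 3M_p/(4πR_p³) = 3 × (1.0 × 10²⁶) / (4π × (2.5 × 10⁷ m)³) = 1500 kg/m³
d_R = 1.26 × 25000 km × (1500/1600)^(1/3)
    = 31000 km

31000 km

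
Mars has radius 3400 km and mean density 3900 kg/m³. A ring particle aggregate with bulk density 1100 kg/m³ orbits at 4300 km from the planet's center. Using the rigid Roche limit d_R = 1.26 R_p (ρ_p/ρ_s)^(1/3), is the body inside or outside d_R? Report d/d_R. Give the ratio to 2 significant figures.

inside; d/d_R ≈ 0.66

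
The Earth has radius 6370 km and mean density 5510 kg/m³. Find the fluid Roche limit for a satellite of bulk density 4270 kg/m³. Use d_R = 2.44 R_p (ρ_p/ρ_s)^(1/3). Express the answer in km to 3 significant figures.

d_R = 2.44 × 6370 km × (5510/4270)^(1/3)
    = 16900 km

16900 km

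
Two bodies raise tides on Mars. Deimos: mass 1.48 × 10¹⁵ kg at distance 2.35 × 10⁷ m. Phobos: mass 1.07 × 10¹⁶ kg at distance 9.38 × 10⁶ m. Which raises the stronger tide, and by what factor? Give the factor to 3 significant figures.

Phobos, by a factor of ≈ 114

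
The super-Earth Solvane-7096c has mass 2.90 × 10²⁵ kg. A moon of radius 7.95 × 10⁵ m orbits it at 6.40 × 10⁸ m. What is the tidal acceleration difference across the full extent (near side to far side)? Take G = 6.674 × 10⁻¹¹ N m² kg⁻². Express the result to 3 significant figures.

a_tidal = 4GMr/d³
        = 4 × (6.674 × 10⁻¹¹) × (2.90 × 10²⁵) × (7.95 × 10⁵) / (6.40 × 10⁸)³
        = 2.35 × 10⁻⁵ m/s²

2.35 × 10⁻⁵ m/s²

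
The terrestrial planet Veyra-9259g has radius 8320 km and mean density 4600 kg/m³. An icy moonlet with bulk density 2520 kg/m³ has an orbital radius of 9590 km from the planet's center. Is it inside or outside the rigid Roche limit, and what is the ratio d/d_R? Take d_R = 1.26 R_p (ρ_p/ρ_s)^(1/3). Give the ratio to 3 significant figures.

d_R = 1.26 × (8320 km) × (4600/2520)^(1/3) = 12810 km
d/d_R = (9590) / (12810) = 0.749
Since d/d_R < 1, the body is inside the Roche limit.

inside; d/d_R ≈ 0.749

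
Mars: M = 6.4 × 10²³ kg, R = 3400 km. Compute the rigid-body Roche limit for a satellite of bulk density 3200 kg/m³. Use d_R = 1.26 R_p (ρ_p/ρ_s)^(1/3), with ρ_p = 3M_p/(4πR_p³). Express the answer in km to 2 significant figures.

ρ_p = 3M_p/(4πR_p³) = 3 × (6.4 × 10²³) / (4π × (3.4 × 10⁶ m)³) = 3900 kg/m³
d_R = 1.26 × 3400 km × (3900/3200)^(1/3)
    = 4600 km

4600 km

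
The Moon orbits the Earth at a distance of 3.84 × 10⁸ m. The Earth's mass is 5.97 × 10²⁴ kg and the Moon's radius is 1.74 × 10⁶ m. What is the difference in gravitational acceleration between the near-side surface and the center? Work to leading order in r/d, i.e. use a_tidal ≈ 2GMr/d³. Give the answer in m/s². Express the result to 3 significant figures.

Δa = 2GMr/d³
   = 2 × (6.674 × 10⁻¹¹) × (5.97 × 10²⁴) × (1.74 × 10⁶) / (3.84 × 10⁸)³
   = 2.45 × 10⁻⁵ m/s²

2.45 × 10⁻⁵ m/s²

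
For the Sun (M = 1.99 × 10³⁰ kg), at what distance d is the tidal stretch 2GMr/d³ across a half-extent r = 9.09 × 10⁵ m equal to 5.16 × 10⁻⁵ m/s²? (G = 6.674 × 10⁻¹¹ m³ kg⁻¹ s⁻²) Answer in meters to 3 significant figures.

2GMr/d³ = a_tidal  ⇒  d = (2GMr / a_tidal)^(1/3)
d = (2 × 6.674×10⁻¹¹ × (1.99 × 10³⁰) × (9.09 × 10⁵) / (5.16 × 10⁻⁵))^(1/3)
  = 1.67 × 10¹⁰ m

1.67 × 10¹⁰ m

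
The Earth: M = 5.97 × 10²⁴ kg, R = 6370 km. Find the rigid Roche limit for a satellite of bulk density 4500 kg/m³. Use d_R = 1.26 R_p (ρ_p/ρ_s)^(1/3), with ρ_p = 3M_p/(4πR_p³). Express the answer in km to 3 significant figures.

ρ_p = 3M_p/(4πR_p³) = 3 × (5.97 × 10²⁴) / (4π × (6.37 × 10⁶ m)³) = 5510 kg/m³
d_R = 1.26 × 6370 km × (5510/4500)^(1/3)
    = 8590 km

8590 km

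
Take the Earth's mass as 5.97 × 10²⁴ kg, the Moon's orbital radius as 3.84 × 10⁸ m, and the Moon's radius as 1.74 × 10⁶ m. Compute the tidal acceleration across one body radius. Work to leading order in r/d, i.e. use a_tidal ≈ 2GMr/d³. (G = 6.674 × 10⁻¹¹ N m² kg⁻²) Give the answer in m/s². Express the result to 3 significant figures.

Δg = 2GMr/d³
   = 2 × (6.674 × 10⁻¹¹) × (5.97 × 10²⁴) × (1.74 × 10⁶) / (3.84 × 10⁸)³
   = 2.45 × 10⁻⁵ m/s²

2.45 × 10⁻⁵ m/s²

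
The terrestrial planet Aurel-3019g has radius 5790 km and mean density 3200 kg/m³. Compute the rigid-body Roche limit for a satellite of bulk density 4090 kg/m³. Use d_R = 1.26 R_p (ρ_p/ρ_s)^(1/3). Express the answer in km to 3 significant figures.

6720 km

d_R = 1.26 × 5790 km × (3200/4090)^(1/3)
    = 6720 km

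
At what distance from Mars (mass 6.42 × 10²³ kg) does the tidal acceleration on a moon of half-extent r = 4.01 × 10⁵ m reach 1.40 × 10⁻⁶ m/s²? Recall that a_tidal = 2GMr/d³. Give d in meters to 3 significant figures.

2.91 × 10⁸ m

2GMr/d³ = a_tidal  ⇒  d = (2GMr / a_tidal)^(1/3)
d = (2 × 6.674×10⁻¹¹ × (6.42 × 10²³) × (4.01 × 10⁵) / (1.40 × 10⁻⁶))^(1/3)
  = 2.91 × 10⁸ m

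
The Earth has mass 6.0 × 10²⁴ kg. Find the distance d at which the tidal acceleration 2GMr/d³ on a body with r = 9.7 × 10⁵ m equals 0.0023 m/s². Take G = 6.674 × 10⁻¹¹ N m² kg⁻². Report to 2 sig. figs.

7.0 × 10⁷ m

2GMr/d³ = a_tidal  ⇒  d = (2GMr / a_tidal)^(1/3)
d = (2 × 6.674×10⁻¹¹ × (6.0 × 10²⁴) × (9.7 × 10⁵) / (0.0023))^(1/3)
  = 7.0 × 10⁷ m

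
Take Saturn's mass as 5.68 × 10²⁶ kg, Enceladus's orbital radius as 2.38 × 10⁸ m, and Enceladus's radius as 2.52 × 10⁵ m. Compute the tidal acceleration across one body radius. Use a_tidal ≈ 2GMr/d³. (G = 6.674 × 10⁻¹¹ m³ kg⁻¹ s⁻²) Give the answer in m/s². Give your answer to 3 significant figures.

1.42 × 10⁻³ m/s²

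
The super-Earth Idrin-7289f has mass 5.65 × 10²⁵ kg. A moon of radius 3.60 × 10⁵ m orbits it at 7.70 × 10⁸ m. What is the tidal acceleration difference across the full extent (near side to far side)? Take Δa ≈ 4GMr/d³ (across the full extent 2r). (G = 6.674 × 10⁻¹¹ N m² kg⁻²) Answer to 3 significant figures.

1.19 × 10⁻⁵ m/s²

Near-to-far spans 2r, so the tidal difference is twice the near-to-center value: 4GMr/d³.
Δa = 4GMr/d³
   = 4 × (6.674 × 10⁻¹¹) × (5.65 × 10²⁵) × (3.60 × 10⁵) / (7.70 × 10⁸)³
   = 1.19 × 10⁻⁵ m/s²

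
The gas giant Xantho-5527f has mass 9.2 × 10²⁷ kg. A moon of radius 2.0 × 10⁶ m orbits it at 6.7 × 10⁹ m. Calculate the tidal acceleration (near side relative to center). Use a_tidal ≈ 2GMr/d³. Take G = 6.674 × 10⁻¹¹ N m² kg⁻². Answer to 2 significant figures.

a_tidal = 2GMr/d³
        = 2 × (6.674 × 10⁻¹¹) × (9.2 × 10²⁷) × (2.0 × 10⁶) / (6.7 × 10⁹)³
        = 8.2 × 10⁻⁶ m/s²

8.2 × 10⁻⁶ m/s²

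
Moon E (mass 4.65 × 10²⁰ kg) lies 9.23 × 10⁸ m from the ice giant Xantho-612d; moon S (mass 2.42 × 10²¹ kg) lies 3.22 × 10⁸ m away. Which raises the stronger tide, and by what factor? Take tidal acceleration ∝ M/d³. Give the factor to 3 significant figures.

Moon S, by a factor of ≈ 123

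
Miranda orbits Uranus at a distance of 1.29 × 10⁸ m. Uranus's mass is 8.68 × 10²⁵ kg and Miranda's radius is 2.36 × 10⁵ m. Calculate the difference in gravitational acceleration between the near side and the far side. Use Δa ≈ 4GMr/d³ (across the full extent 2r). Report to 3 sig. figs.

Differencing GM/(d−r)² and GM/(d+r)² to first order in r/d gives 4GMr/d³.
Δa = 4GMr/d³
   = 4 × (6.674 × 10⁻¹¹) × (8.68 × 10²⁵) × (2.36 × 10⁵) / (1.29 × 10⁸)³
   = 2.55 × 10⁻³ m/s²

2.55 × 10⁻³ m/s²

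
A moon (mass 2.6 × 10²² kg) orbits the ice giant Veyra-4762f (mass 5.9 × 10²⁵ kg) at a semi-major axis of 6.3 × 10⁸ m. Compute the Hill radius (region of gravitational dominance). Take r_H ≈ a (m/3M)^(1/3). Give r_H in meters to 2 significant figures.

3.3 × 10⁷ m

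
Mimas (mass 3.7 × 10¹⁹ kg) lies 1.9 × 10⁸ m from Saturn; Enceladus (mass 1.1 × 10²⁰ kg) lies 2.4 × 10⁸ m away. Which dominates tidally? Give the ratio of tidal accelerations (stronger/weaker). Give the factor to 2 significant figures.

Tidal stretch scales as M/d³; compute that for each body.
Mimas: (3.7 × 10¹⁹) / (1.9 × 10⁸)³ = 5.394 × 10⁻⁶
Enceladus: (1.1 × 10²⁰) / (2.4 × 10⁸)³ = 7.957 × 10⁻⁶
Ratio (larger/smaller) = 1.5

Enceladus, by a factor of ≈ 1.5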